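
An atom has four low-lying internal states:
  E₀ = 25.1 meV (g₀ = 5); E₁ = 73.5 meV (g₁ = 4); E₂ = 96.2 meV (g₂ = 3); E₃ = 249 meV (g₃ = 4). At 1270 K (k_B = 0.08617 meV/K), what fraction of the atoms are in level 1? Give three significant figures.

k_BT = 0.08617 × 1270 K = 109.44 meV.
Eᵢ/kT = 0.22935, 0.67160, 0.87902, 2.2752.
Z = Σ gᵢe^(−Eᵢ/kT) = 5·e^(−0.22935) + 4·e^(−0.67160) + 3·e^(−0.87902) + 4·e^(−2.2752) = 3.9753 + 2.0436 + 1.2456 + 0.41111 = 7.6756.
P₁ = g₁ e^(−E₁/kT) / Z = 2.0436/7.6756 = 0.266.

0.266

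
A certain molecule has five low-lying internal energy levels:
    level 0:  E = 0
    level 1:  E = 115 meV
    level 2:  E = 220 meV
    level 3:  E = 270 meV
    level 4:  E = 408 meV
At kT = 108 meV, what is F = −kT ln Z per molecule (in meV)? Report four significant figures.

-49.41 meV

Eᵢ/kT = 0, 1.06481, 2.03704, 2.50000, 3.77778.
Z = Σ e^(−Eᵢ/kT) = e^(−0) + e^(−1.06481) + e^(−2.03704) + e^(−2.50000) + e^(−3.77778) = 1.00000 + 0.344793 + 0.130414 + 0.0820850 + 0.0228734 = 1.58017.
F = −kT ln Z = −108 × ln(1.58017) = −108 × 0.457532 = -49.41 meV.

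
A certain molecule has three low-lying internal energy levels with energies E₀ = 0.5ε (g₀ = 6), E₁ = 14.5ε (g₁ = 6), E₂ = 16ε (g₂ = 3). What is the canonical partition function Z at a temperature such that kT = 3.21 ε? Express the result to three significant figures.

Eᵢ/kT = 0.15576, 4.5171, 4.9844.
Z = Σ gᵢe^(−Eᵢ/kT) = 6·e^(−0.15576) + 6·e^(−4.5171) + 3·e^(−4.9844) = 5.1346 + 0.065524 + 0.020532 = 5.2207.

Z = 5.22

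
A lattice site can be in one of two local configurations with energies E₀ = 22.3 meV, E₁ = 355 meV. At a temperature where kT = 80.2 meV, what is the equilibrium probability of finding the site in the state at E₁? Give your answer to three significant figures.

Eᵢ/kT = 0.27805, 4.4264.
Z = Σ e^(−Eᵢ/kT) = e^(−0.27805) + e^(−4.4264) = 0.75726 + 0.011957 = 0.76922.
P₁ = e^(−E₁/kT) / Z = 0.011957/0.76922 = 0.0155.

0.0155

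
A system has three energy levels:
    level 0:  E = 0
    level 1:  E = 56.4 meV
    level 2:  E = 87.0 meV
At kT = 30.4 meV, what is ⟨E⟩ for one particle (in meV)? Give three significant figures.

Eᵢ/kT = 0, 1.8553, 2.8618.
Z = Σ e^(−Eᵢ/kT) = e^(−0) + e^(−1.8553) + e^(−2.8618) = 1.0000 + 0.15641 + 0.057166 = 1.2136.
⟨E⟩ = Σ Eᵢ e^(−Eᵢ/kT) / Z = (0·1.0000 + 56.4·0.15641 + 87.0·0.057166) / 1.2136 = 11.4 meV.

11.4 meV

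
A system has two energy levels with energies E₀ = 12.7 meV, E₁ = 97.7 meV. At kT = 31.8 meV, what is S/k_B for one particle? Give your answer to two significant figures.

Eᵢ/kT = 0.3994, 3.072.
Z = Σ e^(−Eᵢ/kT) = e^(−0.3994) + e^(−3.072) = 0.6707 + 0.04633 = 0.7170.
⟨E⟩ = Σ EᵢPᵢ = 18.19 meV.
S/k_B = ln Z + ⟨E⟩/kT = ln(0.7170) + 18.19/31.8 = -0.3327 + 0.5720 = 0.24.

0.24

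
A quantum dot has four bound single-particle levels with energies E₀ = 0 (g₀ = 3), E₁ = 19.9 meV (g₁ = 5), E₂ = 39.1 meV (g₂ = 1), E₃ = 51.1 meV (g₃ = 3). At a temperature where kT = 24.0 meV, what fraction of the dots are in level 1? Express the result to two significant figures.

0.38

Eᵢ/kT = 0, 0.8292, 1.629, 2.129.
Z = Σ gᵢe^(−Eᵢ/kT) = 3·e^(−0) + 5·e^(−0.8292) + 1·e^(−1.629) + 3·e^(−2.129) = 3.000 + 2.182 + 0.1961 + 0.3569 = 5.735.
P₁ = g₁ e^(−E₁/kT) / Z = 2.182/5.735 = 0.38.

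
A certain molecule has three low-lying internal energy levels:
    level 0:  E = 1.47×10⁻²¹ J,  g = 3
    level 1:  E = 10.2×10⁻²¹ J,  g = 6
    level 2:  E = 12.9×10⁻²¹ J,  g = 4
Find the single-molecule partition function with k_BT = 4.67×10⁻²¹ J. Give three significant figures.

Z = 3.12

Eᵢ/kT = 0.31478, 2.1842, 2.7623.
Z = Σ gᵢe^(−Eᵢ/kT) = 3·e^(−0.31478) + 6·e^(−2.1842) + 4·e^(−2.7623) = 2.1898 + 0.67541 + 0.25259 = 3.1178.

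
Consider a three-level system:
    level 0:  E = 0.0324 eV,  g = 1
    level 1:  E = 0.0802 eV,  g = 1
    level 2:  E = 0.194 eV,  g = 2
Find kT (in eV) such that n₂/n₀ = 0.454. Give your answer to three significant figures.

0.109 eV

n₂/n₀ = (g₂/g₀) exp[−(E₂−E₀)/kT] = 0.454.
⇒ (E₂−E₀)/kT = ln((2/1)/0.454) = ln(4.4053) = 1.4828.
kT = 0.1616 eV / 1.4828 = 0.109 eV.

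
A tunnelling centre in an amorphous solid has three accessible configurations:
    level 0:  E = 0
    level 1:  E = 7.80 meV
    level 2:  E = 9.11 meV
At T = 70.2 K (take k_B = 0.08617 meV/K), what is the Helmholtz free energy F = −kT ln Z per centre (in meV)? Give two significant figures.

k_BT = 0.08617 × 70.2 K = 6.049 meV.
Eᵢ/kT = 0, 1.289, 1.506.
Z = Σ e^(−Eᵢ/kT) = e^(−0) + e^(−1.289) + e^(−1.506) = 1.000 + 0.2755 + 0.2218 = 1.497.
F = −kT ln Z = −6.049 × ln(1.497) = −6.049 × 0.4035 = -2.4 meV.

-2.4 meV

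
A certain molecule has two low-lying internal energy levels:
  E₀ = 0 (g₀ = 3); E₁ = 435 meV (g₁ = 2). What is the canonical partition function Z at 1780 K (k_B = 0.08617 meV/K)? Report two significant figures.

k_BT = 0.08617 × 1780 K = 153.4 meV.
Eᵢ/kT = 0, 2.836.
Z = Σ gᵢe^(−Eᵢ/kT) = 3·e^(−0) + 2·e^(−2.836) = 3.000 + 0.1173 = 3.117.

Z = 3.1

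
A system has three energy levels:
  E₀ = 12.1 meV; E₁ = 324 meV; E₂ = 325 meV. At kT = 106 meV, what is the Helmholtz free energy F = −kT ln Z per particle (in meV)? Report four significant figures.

Eᵢ/kT = 0.114151, 3.05660, 3.06604.
Z = Σ e^(−Eᵢ/kT) = e^(−0.114151) + e^(−3.05660) + e^(−3.06604) = 0.892123 + 0.0470474 + 0.0466053 = 0.985776.
F = −kT ln Z = −106 × ln(0.985776) = −106 × -0.0143261 = 1.519 meV.

1.519 meV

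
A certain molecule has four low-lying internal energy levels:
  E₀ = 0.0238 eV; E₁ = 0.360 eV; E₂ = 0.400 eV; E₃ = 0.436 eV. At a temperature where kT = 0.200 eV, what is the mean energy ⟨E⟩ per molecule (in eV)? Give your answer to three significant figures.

0.141 eV

Eᵢ/kT = 0.11900, 1.8000, 2.0000, 2.1800.
Z = Σ e^(−Eᵢ/kT) = e^(−0.11900) + e^(−1.8000) + e^(−2.0000) + e^(−2.1800) = 0.88781 + 0.16530 + 0.13534 + 0.11304 = 1.3015.
⟨E⟩ = Σ Eᵢ e^(−Eᵢ/kT) / Z = (0.0238·0.88781 + 0.360·0.16530 + 0.400·0.13534 + 0.436·0.11304) / 1.3015 = 0.141 eV.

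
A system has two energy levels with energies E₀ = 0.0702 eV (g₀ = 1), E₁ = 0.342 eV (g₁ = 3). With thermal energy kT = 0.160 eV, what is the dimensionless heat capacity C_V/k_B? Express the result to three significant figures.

0.660

Eᵢ/kT = 0.43875, 2.1375.
Z = Σ gᵢe^(−Eᵢ/kT) = 1·e^(−0.43875) + 3·e^(−2.1375) = 0.64484 + 0.35385 = 0.99869.
⟨E⟩ = 0.16650 eV, ⟨E²⟩ = 0.044624 eV².
C_V/k_B = (⟨E²⟩ − ⟨E⟩²)/(kT)² = (0.044624 − 0.027722)/0.025600 = 0.660.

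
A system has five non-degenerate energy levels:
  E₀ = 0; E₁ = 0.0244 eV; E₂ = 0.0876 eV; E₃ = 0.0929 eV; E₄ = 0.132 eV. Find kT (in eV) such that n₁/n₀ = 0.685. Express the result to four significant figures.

n₁/n₀ = exp[−(E₁−E₀)/kT] = 0.685.
⇒ (E₁−E₀)/kT = ln(1/0.685) = ln(1.45985) = 0.378334.
kT = 0.0244 eV / 0.378334 = 0.06449 eV.

0.06449 eV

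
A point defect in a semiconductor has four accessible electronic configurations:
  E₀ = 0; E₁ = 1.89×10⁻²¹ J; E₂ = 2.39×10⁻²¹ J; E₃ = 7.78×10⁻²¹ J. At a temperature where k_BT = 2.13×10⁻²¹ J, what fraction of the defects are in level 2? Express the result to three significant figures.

0.185

Eᵢ/kT = 0, 0.88732, 1.1221, 3.6526.
Z = Σ e^(−Eᵢ/kT) = e^(−0) + e^(−0.88732) + e^(−1.1221) + e^(−3.6526) = 1.0000 + 0.41176 + 0.32560 + 0.025924 = 1.7633.
P₂ = e^(−E₂/kT) / Z = 0.32560/1.7633 = 0.185.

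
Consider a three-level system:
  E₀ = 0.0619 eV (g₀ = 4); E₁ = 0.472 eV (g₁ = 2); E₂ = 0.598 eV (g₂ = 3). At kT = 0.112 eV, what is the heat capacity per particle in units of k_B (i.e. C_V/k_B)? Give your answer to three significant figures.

Eᵢ/kT = 0.55268, 4.2143, 5.3393.
Z = Σ gᵢe^(−Eᵢ/kT) = 4·e^(−0.55268) + 2·e^(−4.2143) + 3·e^(−5.3393) = 2.3016 + 0.029565 + 0.014398 = 2.3456.
⟨E⟩ = 0.070359 eV, ⟨E²⟩ = 0.0087629 eV².
C_V/k_B = (⟨E²⟩ − ⟨E⟩²)/(kT)² = (0.0087629 − 0.0049504)/0.012544 = 0.304.

0.304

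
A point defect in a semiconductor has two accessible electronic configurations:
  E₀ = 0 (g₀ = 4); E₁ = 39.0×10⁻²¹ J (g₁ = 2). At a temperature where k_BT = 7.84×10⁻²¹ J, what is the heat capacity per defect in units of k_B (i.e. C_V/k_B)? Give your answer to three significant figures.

Eᵢ/kT = 0, 4.9745.
Z = Σ gᵢe^(−Eᵢ/kT) = 4·e^(−0) + 2·e^(−4.9745) = 4.0000 + 0.013824 = 4.0138.
⟨E⟩ = 0.13432, ⟨E²⟩ = 5.2385.
C_V/k_B = (⟨E²⟩ − ⟨E⟩²)/(kT)² = (5.2385 − 0.018042)/61.466 = 0.0849.

0.0849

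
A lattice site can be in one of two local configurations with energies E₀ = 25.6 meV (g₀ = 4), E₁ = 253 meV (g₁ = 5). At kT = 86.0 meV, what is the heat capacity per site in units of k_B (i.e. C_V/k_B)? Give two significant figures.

0.52

Eᵢ/kT = 0.2977, 2.942.
Z = Σ gᵢe^(−Eᵢ/kT) = 4·e^(−0.2977) + 5·e^(−2.942) = 2.970 + 0.2638 = 3.234.
⟨E⟩ = 44.15 meV, ⟨E²⟩ = 5823 meV².
C_V/k_B = (⟨E²⟩ − ⟨E⟩²)/(kT)² = (5823 − 1949)/7396 = 0.52.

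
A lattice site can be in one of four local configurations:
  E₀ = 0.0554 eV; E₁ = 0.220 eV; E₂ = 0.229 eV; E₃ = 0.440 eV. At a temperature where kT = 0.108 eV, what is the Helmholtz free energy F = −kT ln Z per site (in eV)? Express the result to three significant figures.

Eᵢ/kT = 0.51296, 2.0370, 2.1204, 4.0741.
Z = Σ e^(−Eᵢ/kT) = e^(−0.51296) + e^(−2.0370) + e^(−2.1204) + e^(−4.0741) = 0.59872 + 0.13042 + 0.11998 + 0.017008 = 0.86613.
F = −kT ln Z = −0.108 × ln(0.86613) = −0.108 × -0.14372 = 0.0155 eV.

0.0155 eV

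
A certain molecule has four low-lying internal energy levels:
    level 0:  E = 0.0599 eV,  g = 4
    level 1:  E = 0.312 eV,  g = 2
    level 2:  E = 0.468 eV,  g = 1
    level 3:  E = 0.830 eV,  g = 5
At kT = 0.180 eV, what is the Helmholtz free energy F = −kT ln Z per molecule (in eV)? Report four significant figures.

-0.2173 eV

Eᵢ/kT = 0.332778, 1.73333, 2.60000, 4.61111.
Z = Σ gᵢe^(−Eᵢ/kT) = 4·e^(−0.332778) + 2·e^(−1.73333) + 1·e^(−2.60000) + 5·e^(−4.61111) = 2.86772 + 0.353390 + 0.0742736 + 0.0497039 = 3.34509.
F = −kT ln Z = −0.180 × ln(3.34509) = −0.180 × 1.20749 = -0.2173 eV.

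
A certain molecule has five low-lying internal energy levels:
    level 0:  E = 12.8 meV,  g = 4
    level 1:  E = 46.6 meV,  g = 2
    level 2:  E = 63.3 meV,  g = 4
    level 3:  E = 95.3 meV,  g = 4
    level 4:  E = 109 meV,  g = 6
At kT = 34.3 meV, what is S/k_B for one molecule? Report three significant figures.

2.48

Eᵢ/kT = 0.37318, 1.3586, 1.8455, 2.7784, 3.1778.
Z = Σ gᵢe^(−Eᵢ/kT) = 4·e^(−0.37318) + 2·e^(−1.3586) + 4·e^(−1.8455) + 4·e^(−2.7784) + 6·e^(−3.1778) = 2.7542 + 0.51404 + 0.63179 + 0.24855 + 0.25006 = 4.3986.
⟨E⟩ = Σ EᵢPᵢ = 34.134 meV.
S/k_B = ln Z + ⟨E⟩/kT = ln(4.3986) + 34.134/34.3 = 1.4813 + 0.99516 = 2.48.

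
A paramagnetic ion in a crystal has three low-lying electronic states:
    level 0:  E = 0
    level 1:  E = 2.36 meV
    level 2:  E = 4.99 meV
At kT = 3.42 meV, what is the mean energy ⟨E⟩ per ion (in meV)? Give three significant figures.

Eᵢ/kT = 0, 0.69006, 1.4591.
Z = Σ e^(−Eᵢ/kT) = e^(−0) + e^(−0.69006) + e^(−1.4591) = 1.0000 + 0.50155 + 0.23245 = 1.7340.
⟨E⟩ = Σ Eᵢ e^(−Eᵢ/kT) / Z = (0·1.0000 + 2.36·0.50155 + 4.99·0.23245) / 1.7340 = 1.35 meV.

1.35 meV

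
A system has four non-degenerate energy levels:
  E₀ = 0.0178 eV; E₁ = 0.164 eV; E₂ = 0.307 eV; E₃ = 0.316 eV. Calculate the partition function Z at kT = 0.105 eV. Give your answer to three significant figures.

Eᵢ/kT = 0.16952, 1.5619, 2.9238, 3.0095.
Z = Σ e^(−Eᵢ/kT) = e^(−0.16952) + e^(−1.5619) + e^(−2.9238) + e^(−3.0095) = 0.84407 + 0.20974 + 0.053729 + 0.049316 = 1.1569.

Z = 1.16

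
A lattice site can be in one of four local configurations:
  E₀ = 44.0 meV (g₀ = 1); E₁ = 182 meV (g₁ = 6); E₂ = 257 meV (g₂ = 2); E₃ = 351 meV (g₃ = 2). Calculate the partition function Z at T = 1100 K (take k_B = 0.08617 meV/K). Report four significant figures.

Z = 1.690

k_BT = 0.08617 × 1100 K = 94.7870 meV.
Eᵢ/kT = 0.464199, 1.92009, 2.71134, 3.70304.
Z = Σ gᵢe^(−Eᵢ/kT) = 1·e^(−0.464199) + 6·e^(−1.92009) + 2·e^(−2.71134) + 2·e^(−3.70304) = 0.628638 + 0.879563 + 0.132895 + 0.0492970 = 1.69039.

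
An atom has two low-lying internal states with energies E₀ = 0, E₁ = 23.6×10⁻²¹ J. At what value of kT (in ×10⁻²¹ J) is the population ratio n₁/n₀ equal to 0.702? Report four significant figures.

n₁/n₀ = exp[−(E₁−E₀)/kT] = 0.702.
⇒ (E₁−E₀)/kT = ln(1/0.702) = ln(1.42450) = 0.353821.
kT = 23.6 ×10⁻²¹ J / 0.353821 = 66.70 ×10⁻²¹ J.

66.70 ×10⁻²¹ J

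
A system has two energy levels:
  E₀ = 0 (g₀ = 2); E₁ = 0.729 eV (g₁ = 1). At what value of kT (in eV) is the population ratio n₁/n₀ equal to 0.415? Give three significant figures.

3.91 eV

n₁/n₀ = (g₁/g₀) exp[−(E₁−E₀)/kT] = 0.415.
⇒ (E₁−E₀)/kT = ln((1/2)/0.415) = ln(1.2048) = 0.18631.
kT = 0.729 eV / 0.18631 = 3.91 eV.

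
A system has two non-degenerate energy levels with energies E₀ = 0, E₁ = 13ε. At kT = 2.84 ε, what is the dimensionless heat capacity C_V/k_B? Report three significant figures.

Eᵢ/kT = 0, 4.5775.
Z = Σ e^(−Eᵢ/kT) = e^(−0) + e^(−4.5775) = 1.0000 + 0.010281 = 1.0103.
⟨E⟩ = 0.13229 ε, ⟨E²⟩ = 1.7198 ε².
C_V/k_B = (⟨E²⟩ − ⟨E⟩²)/(kT)² = (1.7198 − 0.017501)/8.0656 = 0.211.

0.211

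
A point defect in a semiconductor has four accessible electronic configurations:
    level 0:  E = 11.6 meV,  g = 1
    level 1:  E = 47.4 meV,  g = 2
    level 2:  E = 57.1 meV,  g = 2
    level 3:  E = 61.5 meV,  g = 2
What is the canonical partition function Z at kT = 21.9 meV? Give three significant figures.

Z = 1.09

Eᵢ/kT = 0.52968, 2.1644, 2.6073, 2.8082.
Z = Σ gᵢe^(−Eᵢ/kT) = 1·e^(−0.52968) + 2·e^(−2.1644) + 2·e^(−2.6073) + 2·e^(−2.8082) = 0.58879 + 0.22964 + 0.14747 + 0.12063 = 1.0865.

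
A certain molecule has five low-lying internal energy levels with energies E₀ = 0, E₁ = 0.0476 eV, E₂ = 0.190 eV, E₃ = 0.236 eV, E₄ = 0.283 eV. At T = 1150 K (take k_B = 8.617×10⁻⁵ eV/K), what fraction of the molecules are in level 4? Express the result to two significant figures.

0.030

k_BT = 8.617×10⁻⁵ × 1150 K = 0.09910 eV.
Eᵢ/kT = 0, 0.4803, 1.917, 2.381, 2.856.
Z = Σ e^(−Eᵢ/kT) = e^(−0) + e^(−0.4803) + e^(−1.917) + e^(−2.381) + e^(−2.856) = 1.000 + 0.6186 + 0.1470 + 0.09246 + 0.05750 = 1.916.
P₄ = e^(−E₄/kT) / Z = 0.05750/1.916 = 0.030.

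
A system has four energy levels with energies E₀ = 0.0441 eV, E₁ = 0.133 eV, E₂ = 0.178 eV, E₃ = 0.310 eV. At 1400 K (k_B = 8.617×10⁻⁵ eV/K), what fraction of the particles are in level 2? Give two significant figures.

0.17

k_BT = 8.617×10⁻⁵ × 1400 K = 0.1206 eV.
Eᵢ/kT = 0.3657, 1.103, 1.476, 2.570.
Z = Σ e^(−Eᵢ/kT) = e^(−0.3657) + e^(−1.103) + e^(−1.476) + e^(−2.570) = 0.6937 + 0.3319 + 0.2286 + 0.07654 = 1.331.
P₂ = e^(−E₂/kT) / Z = 0.2286/1.331 = 0.17.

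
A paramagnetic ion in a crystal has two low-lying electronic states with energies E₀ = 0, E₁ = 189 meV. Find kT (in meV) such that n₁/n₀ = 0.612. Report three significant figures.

n₁/n₀ = exp[−(E₁−E₀)/kT] = 0.612.
⇒ (E₁−E₀)/kT = ln(1/0.612) = ln(1.6340) = 0.49103.
kT = 189 meV / 0.49103 = 385 meV.

385 meV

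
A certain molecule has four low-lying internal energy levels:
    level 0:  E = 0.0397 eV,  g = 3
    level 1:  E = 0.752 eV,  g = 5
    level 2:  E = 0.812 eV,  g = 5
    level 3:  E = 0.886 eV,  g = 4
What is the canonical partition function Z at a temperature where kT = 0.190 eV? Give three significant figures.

Eᵢ/kT = 0.20895, 3.9579, 4.2737, 4.6632.
Z = Σ gᵢe^(−Eᵢ/kT) = 3·e^(−0.20895) + 5·e^(−3.9579) + 5·e^(−4.2737) + 4·e^(−4.6632) = 2.4343 + 0.095516 + 0.069651 + 0.037745 = 2.6372.

Z = 2.64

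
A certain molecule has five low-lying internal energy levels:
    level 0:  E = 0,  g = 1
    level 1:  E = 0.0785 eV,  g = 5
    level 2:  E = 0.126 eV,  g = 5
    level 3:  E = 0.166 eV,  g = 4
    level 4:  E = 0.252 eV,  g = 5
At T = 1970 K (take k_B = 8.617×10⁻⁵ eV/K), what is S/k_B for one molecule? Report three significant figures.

k_BT = 8.617×10⁻⁵ × 1970 K = 0.16975 eV.
Eᵢ/kT = 0, 0.46244, 0.74227, 0.97791, 1.4845.
Z = Σ gᵢe^(−Eᵢ/kT) = 1·e^(−0) + 5·e^(−0.46244) + 5·e^(−0.74227) + 4·e^(−0.97791) + 5·e^(−1.4845) = 1.0000 + 3.1487 + 2.3802 + 1.5044 + 1.1331 = 9.1664.
⟨E⟩ = Σ EᵢPᵢ = 0.11808 eV.
S/k_B = ln Z + ⟨E⟩/kT = ln(9.1664) + 0.11808/0.16975 = 2.2155 + 0.69561 = 2.91.

2.91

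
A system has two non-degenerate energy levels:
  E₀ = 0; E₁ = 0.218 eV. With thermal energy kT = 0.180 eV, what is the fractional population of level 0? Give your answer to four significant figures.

0.7705

Eᵢ/kT = 0, 1.21111.
Z = Σ e^(−Eᵢ/kT) = e^(−0) + e^(−1.21111) = 1.00000 + 0.297866 = 1.29787.
P₀ = e^(−E₀/kT) / Z = 1.00000/1.29787 = 0.7705.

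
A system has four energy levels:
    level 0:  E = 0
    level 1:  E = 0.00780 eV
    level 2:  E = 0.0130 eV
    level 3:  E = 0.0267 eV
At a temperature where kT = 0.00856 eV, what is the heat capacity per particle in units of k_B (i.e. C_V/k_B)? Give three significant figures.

0.509

Eᵢ/kT = 0, 0.91121, 1.5187, 3.1192.
Z = Σ e^(−Eᵢ/kT) = e^(−0) + e^(−0.91121) + e^(−1.5187) + e^(−3.1192) = 1.0000 + 0.40204 + 0.21900 + 0.044193 = 1.6652.
⟨E⟩ = 0.0043015 eV, ⟨E²⟩ = 0.000055835 eV².
C_V/k_B = (⟨E²⟩ − ⟨E⟩²)/(kT)² = (0.000055835 − 0.000018503)/0.000073274 = 0.509.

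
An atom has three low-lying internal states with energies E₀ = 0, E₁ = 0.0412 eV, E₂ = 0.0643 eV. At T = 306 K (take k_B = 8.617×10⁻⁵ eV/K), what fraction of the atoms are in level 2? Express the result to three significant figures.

0.0673

k_BT = 8.617×10⁻⁵ × 306 K = 0.026368 eV.
Eᵢ/kT = 0, 1.5625, 2.4386.
Z = Σ e^(−Eᵢ/kT) = e^(−0) + e^(−1.5625) + e^(−2.4386) = 1.0000 + 0.20961 + 0.087283 = 1.2969.
P₂ = e^(−E₂/kT) / Z = 0.087283/1.2969 = 0.0673.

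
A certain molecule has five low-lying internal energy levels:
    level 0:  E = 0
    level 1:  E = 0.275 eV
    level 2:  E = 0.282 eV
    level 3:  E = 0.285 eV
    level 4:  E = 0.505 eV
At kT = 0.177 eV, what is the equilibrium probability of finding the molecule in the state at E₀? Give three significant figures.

Eᵢ/kT = 0, 1.5537, 1.5932, 1.6102, 2.8531.
Z = Σ e^(−Eᵢ/kT) = e^(−0) + e^(−1.5537) + e^(−1.5932) + e^(−1.6102) + e^(−2.8531) = 1.0000 + 0.21146 + 0.20327 + 0.19985 + 0.057665 = 1.6722.
P₀ = e^(−E₀/kT) / Z = 1.0000/1.6722 = 0.598.

0.598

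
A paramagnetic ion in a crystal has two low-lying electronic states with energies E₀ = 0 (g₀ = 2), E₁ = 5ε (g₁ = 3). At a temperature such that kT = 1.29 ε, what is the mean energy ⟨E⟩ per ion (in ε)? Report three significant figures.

Eᵢ/kT = 0, 3.8760.
Z = Σ gᵢe^(−Eᵢ/kT) = 2·e^(−0) + 3·e^(−3.8760) = 2.0000 + 0.062201 = 2.0622.
⟨E⟩ = Σ Eᵢ gᵢe^(−Eᵢ/kT) / Z = (0·2.0000 + 5·0.062201) / 2.0622 = 0.151 ε.

0.151 ε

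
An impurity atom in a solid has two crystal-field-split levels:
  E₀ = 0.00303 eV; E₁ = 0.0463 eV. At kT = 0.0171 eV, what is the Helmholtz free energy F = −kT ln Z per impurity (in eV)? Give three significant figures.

Eᵢ/kT = 0.17719, 2.7076.
Z = Σ e^(−Eᵢ/kT) = e^(−0.17719) + e^(−2.7076) = 0.83762 + 0.066697 = 0.90432.
F = −kT ln Z = −0.0171 × ln(0.90432) = −0.0171 × -0.10057 = 0.00172 eV.

0.00172 eV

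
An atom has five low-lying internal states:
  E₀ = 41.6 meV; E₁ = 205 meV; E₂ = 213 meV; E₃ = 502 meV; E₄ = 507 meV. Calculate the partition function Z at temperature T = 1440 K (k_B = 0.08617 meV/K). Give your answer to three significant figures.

Z = 1.12

k_BT = 0.08617 × 1440 K = 124.08 meV.
Eᵢ/kT = 0.33527, 1.6522, 1.7166, 4.0458, 4.0861.
Z = Σ e^(−Eᵢ/kT) = e^(−0.33527) + e^(−1.6522) + e^(−1.7166) + e^(−4.0458) + e^(−4.0861) = 0.71514 + 0.19163 + 0.17968 + 0.017496 + 0.016805 = 1.1208.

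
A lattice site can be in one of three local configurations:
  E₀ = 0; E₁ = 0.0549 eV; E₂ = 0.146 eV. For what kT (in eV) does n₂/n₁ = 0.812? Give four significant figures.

0.4374 eV

n₂/n₁ = exp[−(E₂−E₁)/kT] = 0.812.
⇒ (E₂−E₁)/kT = ln(1/0.812) = ln(1.23153) = 0.208257.
kT = 0.0911 eV / 0.208257 = 0.4374 eV.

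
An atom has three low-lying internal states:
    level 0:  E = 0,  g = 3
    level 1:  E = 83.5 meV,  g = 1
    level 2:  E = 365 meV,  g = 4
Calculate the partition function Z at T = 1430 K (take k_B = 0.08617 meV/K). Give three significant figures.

Z = 3.71

k_BT = 0.08617 × 1430 K = 123.22 meV.
Eᵢ/kT = 0, 0.67765, 2.9622.
Z = Σ gᵢe^(−Eᵢ/kT) = 3·e^(−0) + 1·e^(−0.67765) + 4·e^(−2.9622) = 3.0000 + 0.50781 + 0.20682 = 3.7146.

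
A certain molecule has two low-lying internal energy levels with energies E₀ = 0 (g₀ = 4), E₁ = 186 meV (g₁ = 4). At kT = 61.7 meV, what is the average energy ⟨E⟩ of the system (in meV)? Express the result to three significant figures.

Eᵢ/kT = 0, 3.0146.
Z = Σ gᵢe^(−Eᵢ/kT) = 4·e^(−0) + 4·e^(−3.0146) = 4.0000 + 0.19626 = 4.1963.
⟨E⟩ = Σ Eᵢ gᵢe^(−Eᵢ/kT) / Z = (0·4.0000 + 186·0.19626) / 4.1963 = 8.70 meV.

8.70 meV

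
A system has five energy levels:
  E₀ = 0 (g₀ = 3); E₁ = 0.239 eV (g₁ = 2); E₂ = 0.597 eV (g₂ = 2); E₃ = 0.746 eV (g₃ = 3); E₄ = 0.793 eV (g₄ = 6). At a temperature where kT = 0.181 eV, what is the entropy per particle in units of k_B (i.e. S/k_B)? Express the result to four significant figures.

Eᵢ/kT = 0, 1.32044, 3.29834, 4.12155, 4.38122.
Z = Σ gᵢe^(−Eᵢ/kT) = 3·e^(−0) + 2·e^(−1.32044) + 2·e^(−3.29834) + 3·e^(−4.12155) + 6·e^(−4.38122) = 3.00000 + 0.534036 + 0.0738889 + 0.0486581 + 0.0750605 = 3.73164.
⟨E⟩ = Σ EᵢPᵢ = 0.0717026 eV.
S/k_B = ln Z + ⟨E⟩/kT = ln(3.73164) + 0.0717026/0.181 = 1.31685 + 0.396147 = 1.713.

1.713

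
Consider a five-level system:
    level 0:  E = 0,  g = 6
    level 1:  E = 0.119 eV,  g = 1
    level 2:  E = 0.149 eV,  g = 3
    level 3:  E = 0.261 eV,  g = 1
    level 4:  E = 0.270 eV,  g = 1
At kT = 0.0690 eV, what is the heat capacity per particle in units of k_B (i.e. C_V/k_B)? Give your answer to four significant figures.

Eᵢ/kT = 0, 1.72464, 2.15942, 3.78261, 3.91304.
Z = Σ gᵢe^(−Eᵢ/kT) = 6·e^(−0) + 1·e^(−1.72464) + 3·e^(−2.15942) + 1·e^(−3.78261) + 1·e^(−3.91304) = 6.00000 + 0.178237 + 0.346176 + 0.0227632 + 0.0199797 = 6.56716.
⟨E⟩ = 0.0128101 eV, ⟨E²⟩ = 0.00201254 eV².
C_V/k_B = (⟨E²⟩ − ⟨E⟩²)/(kT)² = (0.00201254 − 0.000164099)/0.00476100 = 0.3882.

0.3882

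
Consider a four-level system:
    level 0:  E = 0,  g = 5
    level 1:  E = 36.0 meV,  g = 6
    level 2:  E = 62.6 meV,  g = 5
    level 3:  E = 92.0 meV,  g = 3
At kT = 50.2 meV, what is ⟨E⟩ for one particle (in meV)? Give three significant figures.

24.3 meV

Eᵢ/kT = 0, 0.71713, 1.2470, 1.8327.
Z = Σ gᵢe^(−Eᵢ/kT) = 5·e^(−0) + 6·e^(−0.71713) + 5·e^(−1.2470) + 3·e^(−1.8327) = 5.0000 + 2.9289 + 1.4368 + 0.47994 = 9.8456.
⟨E⟩ = Σ Eᵢ gᵢe^(−Eᵢ/kT) / Z = (0·5.0000 + 36.0·2.9289 + 62.6·1.4368 + 92.0·0.47994) / 9.8456 = 24.3 meV.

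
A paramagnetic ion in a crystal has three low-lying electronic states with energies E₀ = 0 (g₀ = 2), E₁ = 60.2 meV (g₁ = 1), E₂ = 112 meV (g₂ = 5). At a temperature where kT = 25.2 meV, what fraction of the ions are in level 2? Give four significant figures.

Eᵢ/kT = 0, 2.38889, 4.44444.
Z = Σ gᵢe^(−Eᵢ/kT) = 2·e^(−0) + 1·e^(−2.38889) + 5·e^(−4.44444) = 2.00000 + 0.0917314 + 0.0587184 = 2.15045.
P₂ = g₂ e^(−E₂/kT) / Z = 0.0587184/2.15045 = 0.02731.

0.02731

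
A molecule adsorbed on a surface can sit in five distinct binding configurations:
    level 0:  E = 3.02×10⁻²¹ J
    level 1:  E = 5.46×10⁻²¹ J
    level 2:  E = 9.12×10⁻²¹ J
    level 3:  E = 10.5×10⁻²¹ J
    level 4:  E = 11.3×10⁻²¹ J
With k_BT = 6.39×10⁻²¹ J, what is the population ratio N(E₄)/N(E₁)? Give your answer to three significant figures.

0.401

n₄/n₁ = exp[−(E₄−E₁)/kT] = exp(−(5.84 ×10⁻²¹ J)/(6.39 ×10⁻²¹ J)) = exp(-0.91393) = 0.401.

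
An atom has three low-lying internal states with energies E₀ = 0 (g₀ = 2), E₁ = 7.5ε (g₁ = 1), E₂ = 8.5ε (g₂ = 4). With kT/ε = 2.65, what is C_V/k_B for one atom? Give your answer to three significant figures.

0.867

Eᵢ/kT = 0, 2.8302, 3.2075.
Z = Σ gᵢe^(−Eᵢ/kT) = 2·e^(−0) + 1·e^(−2.8302) + 4·e^(−3.2075) = 2.0000 + 0.059001 + 0.16183 = 2.2208.
⟨E⟩ = 0.81865 ε, ⟨E²⟩ = 6.7593 ε².
C_V/k_B = (⟨E²⟩ − ⟨E⟩²)/(kT)² = (6.7593 − 0.67019)/7.0225 = 0.867.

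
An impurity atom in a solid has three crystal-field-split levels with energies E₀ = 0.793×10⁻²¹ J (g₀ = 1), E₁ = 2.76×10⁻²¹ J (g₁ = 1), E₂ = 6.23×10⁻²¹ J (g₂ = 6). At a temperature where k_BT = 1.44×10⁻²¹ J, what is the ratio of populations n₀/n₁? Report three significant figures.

n₀/n₁ = (g₀/g₁) exp[−(E₀−E₁)/kT] = (1/1) × exp(−(-1.967 ×10⁻²¹ J)/(1.44 ×10⁻²¹ J)) = (1/1) × exp(1.3660) = 3.92.

3.92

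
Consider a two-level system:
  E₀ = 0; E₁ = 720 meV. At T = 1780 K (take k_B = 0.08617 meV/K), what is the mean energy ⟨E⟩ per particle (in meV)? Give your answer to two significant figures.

k_BT = 0.08617 × 1780 K = 153.4 meV.
Eᵢ/kT = 0, 4.694.
Z = Σ e^(−Eᵢ/kT) = e^(−0) + e^(−4.694) = 1.000 + 0.009150 = 1.009.
⟨E⟩ = Σ Eᵢ e^(−Eᵢ/kT) / Z = (0·1.000 + 720·0.009150) / 1.009 = 6.5 meV.

6.5 meV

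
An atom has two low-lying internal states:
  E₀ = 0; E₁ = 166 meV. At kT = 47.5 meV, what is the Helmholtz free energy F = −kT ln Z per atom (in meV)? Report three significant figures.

Eᵢ/kT = 0, 3.4947.
Z = Σ e^(−Eᵢ/kT) = e^(−0) + e^(−3.4947) = 1.0000 + 0.030358 = 1.0304.
F = −kT ln Z = −47.5 × ln(1.0304) = −47.5 × 0.029947 = -1.42 meV.

-1.42 meV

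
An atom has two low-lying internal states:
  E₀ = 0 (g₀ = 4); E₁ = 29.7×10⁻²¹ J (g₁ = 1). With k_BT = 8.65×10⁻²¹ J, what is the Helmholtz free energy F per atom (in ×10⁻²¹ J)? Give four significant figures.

-12.06 ×10⁻²¹ J

Eᵢ/kT = 0, 3.43353.
Z = Σ gᵢe^(−Eᵢ/kT) = 4·e^(−0) + 1·e^(−3.43353) = 4.00000 + 0.0322728 = 4.03227.
F = −kT ln Z = −8.65 × ln(4.03227) = −8.65 × 1.39433 = -12.06 ×10⁻²¹ J.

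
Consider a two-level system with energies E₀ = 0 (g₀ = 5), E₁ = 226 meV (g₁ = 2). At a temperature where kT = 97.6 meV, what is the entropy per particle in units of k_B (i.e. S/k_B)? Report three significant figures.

Eᵢ/kT = 0, 2.3156.
Z = Σ gᵢe^(−Eᵢ/kT) = 5·e^(−0) + 2·e^(−2.3156) = 5.0000 + 0.19741 = 5.1974.
⟨E⟩ = Σ EᵢPᵢ = 8.5840 meV.
S/k_B = ln Z + ⟨E⟩/kT = ln(5.1974) + 8.5840/97.6 = 1.6482 + 0.087951 = 1.74.

1.74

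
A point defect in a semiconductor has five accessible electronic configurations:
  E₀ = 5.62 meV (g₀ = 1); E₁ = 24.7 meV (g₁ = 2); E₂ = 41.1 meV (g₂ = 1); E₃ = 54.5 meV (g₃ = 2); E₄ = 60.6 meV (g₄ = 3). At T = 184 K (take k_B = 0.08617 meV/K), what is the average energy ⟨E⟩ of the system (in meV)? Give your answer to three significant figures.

k_BT = 0.08617 × 184 K = 15.855 meV.
Eᵢ/kT = 0.35446, 1.5579, 2.5922, 3.4374, 3.8221.
Z = Σ gᵢe^(−Eᵢ/kT) = 1·e^(−0.35446) + 2·e^(−1.5579) + 1·e^(−2.5922) + 2·e^(−3.4374) + 3·e^(−3.8221) = 0.70155 + 0.42116 + 0.074855 + 0.064296 + 0.065645 = 1.3275.
⟨E⟩ = Σ Eᵢ gᵢe^(−Eᵢ/kT) / Z = (5.62·0.70155 + 24.7·0.42116 + 41.1·0.074855 + 54.5·0.064296 + 60.6·0.065645) / 1.3275 = 18.8 meV.

18.8 meV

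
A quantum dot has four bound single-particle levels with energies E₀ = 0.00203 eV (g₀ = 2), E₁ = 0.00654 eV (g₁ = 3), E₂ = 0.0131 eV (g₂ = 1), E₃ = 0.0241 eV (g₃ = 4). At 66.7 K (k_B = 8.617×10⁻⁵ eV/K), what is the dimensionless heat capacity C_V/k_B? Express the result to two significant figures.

k_BT = 8.617×10⁻⁵ × 66.7 K = 0.005748 eV.
Eᵢ/kT = 0.3532, 1.138, 2.279, 4.193.
Z = Σ gᵢe^(−Eᵢ/kT) = 2·e^(−0.3532) + 3·e^(−1.138) + 1·e^(−2.279) + 4·e^(−4.193) = 1.405 + 0.9614 + 0.1024 + 0.06040 = 2.529.
⟨E⟩ = 0.004720 eV, ⟨E²⟩ = 0.00003937 eV².
C_V/k_B = (⟨E²⟩ − ⟨E⟩²)/(kT)² = (0.00003937 − 0.00002228)/0.00003304 = 0.52.

0.52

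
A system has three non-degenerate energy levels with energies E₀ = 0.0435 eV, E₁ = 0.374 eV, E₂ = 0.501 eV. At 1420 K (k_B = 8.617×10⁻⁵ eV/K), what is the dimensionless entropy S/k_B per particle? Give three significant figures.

0.335

k_BT = 8.617×10⁻⁵ × 1420 K = 0.12236 eV.
Eᵢ/kT = 0.35551, 3.0566, 4.0945.
Z = Σ e^(−Eᵢ/kT) = e^(−0.35551) + e^(−3.0566) + e^(−4.0945) = 0.70082 + 0.047047 + 0.016664 = 0.76453.
⟨E⟩ = Σ EᵢPᵢ = 0.073810 eV.
S/k_B = ln Z + ⟨E⟩/kT = ln(0.76453) + 0.073810/0.12236 = -0.26849 + 0.60322 = 0.335.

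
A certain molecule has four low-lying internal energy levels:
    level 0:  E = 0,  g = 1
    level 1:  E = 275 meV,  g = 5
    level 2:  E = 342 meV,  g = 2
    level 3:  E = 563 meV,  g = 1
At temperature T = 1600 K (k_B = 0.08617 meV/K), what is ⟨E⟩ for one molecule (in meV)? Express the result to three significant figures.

136 meV

k_BT = 0.08617 × 1600 K = 137.87 meV.
Eᵢ/kT = 0, 1.9946, 2.4806, 4.0836.
Z = Σ gᵢe^(−Eᵢ/kT) = 1·e^(−0) + 5·e^(−1.9946) + 2·e^(−2.4806) + 1·e^(−4.0836) = 1.0000 + 0.68034 + 0.16739 + 0.016847 = 1.8646.
⟨E⟩ = Σ Eᵢ gᵢe^(−Eᵢ/kT) / Z = (0·1.0000 + 275·0.68034 + 342·0.16739 + 563·0.016847) / 1.8646 = 136 meV.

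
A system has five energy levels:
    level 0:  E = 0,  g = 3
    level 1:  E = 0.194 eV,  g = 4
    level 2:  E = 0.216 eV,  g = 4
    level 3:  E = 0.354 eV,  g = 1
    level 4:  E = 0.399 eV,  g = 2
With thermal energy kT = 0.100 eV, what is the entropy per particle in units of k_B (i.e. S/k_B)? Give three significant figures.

1.99

Eᵢ/kT = 0, 1.9400, 2.1600, 3.5400, 3.9900.
Z = Σ gᵢe^(−Eᵢ/kT) = 3·e^(−0) + 4·e^(−1.9400) + 4·e^(−2.1600) + 1·e^(−3.5400) + 2·e^(−3.9900) = 3.0000 + 0.57482 + 0.46130 + 0.029013 + 0.036999 = 4.1021.
⟨E⟩ = Σ EᵢPᵢ = 0.057578 eV.
S/k_B = ln Z + ⟨E⟩/kT = ln(4.1021) + 0.057578/0.100 = 1.4115 + 0.57578 = 1.99.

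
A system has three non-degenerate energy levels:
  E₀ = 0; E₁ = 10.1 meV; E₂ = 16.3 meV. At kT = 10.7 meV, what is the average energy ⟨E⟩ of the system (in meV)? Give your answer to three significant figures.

4.66 meV

Eᵢ/kT = 0, 0.94393, 1.5234.
Z = Σ e^(−Eᵢ/kT) = e^(−0) + e^(−0.94393) + e^(−1.5234) = 1.0000 + 0.38910 + 0.21797 = 1.6071.
⟨E⟩ = Σ Eᵢ e^(−Eᵢ/kT) / Z = (0·1.0000 + 10.1·0.38910 + 16.3·0.21797) / 1.6071 = 4.66 meV.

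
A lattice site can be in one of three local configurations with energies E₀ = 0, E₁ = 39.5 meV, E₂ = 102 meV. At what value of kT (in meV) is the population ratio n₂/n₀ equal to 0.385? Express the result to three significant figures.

n₂/n₀ = exp[−(E₂−E₀)/kT] = 0.385.
⇒ (E₂−E₀)/kT = ln(1/0.385) = ln(2.5974) = 0.95451.
kT = 102 meV / 0.95451 = 107 meV.

107 meV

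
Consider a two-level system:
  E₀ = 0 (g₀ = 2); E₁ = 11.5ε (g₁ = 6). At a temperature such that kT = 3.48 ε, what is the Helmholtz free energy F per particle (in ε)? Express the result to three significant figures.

Eᵢ/kT = 0, 3.3046.
Z = Σ gᵢe^(−Eᵢ/kT) = 2·e^(−0) + 6·e^(−3.3046) = 2.0000 + 0.22028 = 2.2203.
F = −kT ln Z = −3.48 × ln(2.2203) = −3.48 × 0.79764 = -2.78 ε.

-2.78 ε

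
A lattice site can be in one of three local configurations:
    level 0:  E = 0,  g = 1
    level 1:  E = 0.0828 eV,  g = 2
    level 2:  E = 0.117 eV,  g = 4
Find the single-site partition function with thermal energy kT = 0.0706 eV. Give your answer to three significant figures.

Eᵢ/kT = 0, 1.1728, 1.6572.
Z = Σ gᵢe^(−Eᵢ/kT) = 1·e^(−0) + 2·e^(−1.1728) + 4·e^(−1.6572) = 1.0000 + 0.61900 + 0.76269 = 2.3817.

Z = 2.38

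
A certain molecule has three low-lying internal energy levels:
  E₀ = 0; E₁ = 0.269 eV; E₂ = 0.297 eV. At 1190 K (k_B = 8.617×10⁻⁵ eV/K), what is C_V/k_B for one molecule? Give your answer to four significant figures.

k_BT = 8.617×10⁻⁵ × 1190 K = 0.102542 eV.
Eᵢ/kT = 0, 2.62332, 2.89637.
Z = Σ e^(−Eᵢ/kT) = e^(−0) + e^(−2.62332) + e^(−2.89637) = 1.00000 + 0.0725616 + 0.0552233 = 1.12778.
⟨E⟩ = 0.0318505 eV, ⟨E²⟩ = 0.00897500 eV².
C_V/k_B = (⟨E²⟩ − ⟨E⟩²)/(kT)² = (0.00897500 − 0.00101445)/0.0105149 = 0.7571.

0.7571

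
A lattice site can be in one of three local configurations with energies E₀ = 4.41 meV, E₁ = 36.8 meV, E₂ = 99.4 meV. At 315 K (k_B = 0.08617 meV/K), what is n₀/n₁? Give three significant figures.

3.30

k_BT = 0.08617 × 315 K = 27.144 meV.
n₀/n₁ = exp[−(E₀−E₁)/kT] = exp(−(-32.39 meV)/(27.144 meV)) = exp(1.1933) = 3.30.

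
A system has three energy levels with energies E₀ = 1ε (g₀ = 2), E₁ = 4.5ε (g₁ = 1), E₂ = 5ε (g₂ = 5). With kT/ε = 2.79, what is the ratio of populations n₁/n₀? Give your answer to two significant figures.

n₁/n₀ = (g₁/g₀) exp[−(E₁−E₀)/kT] = (1/2) × exp(−(3.5ε)/(2.79ε)) = (1/2) × exp(-1.254) = 0.14.

0.14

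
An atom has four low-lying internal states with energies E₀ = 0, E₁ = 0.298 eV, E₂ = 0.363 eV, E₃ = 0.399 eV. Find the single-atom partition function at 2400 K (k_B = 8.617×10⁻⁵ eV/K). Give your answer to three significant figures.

Z = 1.55

k_BT = 8.617×10⁻⁵ × 2400 K = 0.20681 eV.
Eᵢ/kT = 0, 1.4409, 1.7552, 1.9293.
Z = Σ e^(−Eᵢ/kT) = e^(−0) + e^(−1.4409) + e^(−1.7552) + e^(−1.9293) = 1.0000 + 0.23671 + 0.17287 + 0.14525 = 1.5548.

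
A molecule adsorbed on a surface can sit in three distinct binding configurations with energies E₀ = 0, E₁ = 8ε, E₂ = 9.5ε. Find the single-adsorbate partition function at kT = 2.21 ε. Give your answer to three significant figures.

Eᵢ/kT = 0, 3.6199, 4.2986.
Z = Σ e^(−Eᵢ/kT) = e^(−0) + e^(−3.6199) + e^(−4.2986) = 1.0000 + 0.026785 + 0.013588 = 1.0404.

Z = 1.04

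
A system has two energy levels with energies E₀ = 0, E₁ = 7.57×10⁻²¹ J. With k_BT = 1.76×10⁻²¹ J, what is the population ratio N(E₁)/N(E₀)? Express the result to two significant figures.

n₁/n₀ = exp[−(E₁−E₀)/kT] = exp(−(7.57 ×10⁻²¹ J)/(1.76 ×10⁻²¹ J)) = exp(-4.301) = 0.014.

0.014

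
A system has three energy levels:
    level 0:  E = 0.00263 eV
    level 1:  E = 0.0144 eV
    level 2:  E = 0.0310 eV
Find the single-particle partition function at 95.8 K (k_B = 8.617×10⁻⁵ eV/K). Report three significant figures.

Z = 0.925

k_BT = 8.617×10⁻⁵ × 95.8 K = 0.0082551 eV.
Eᵢ/kT = 0.31859, 1.7444, 3.7553.
Z = Σ e^(−Eᵢ/kT) = e^(−0.31859) + e^(−1.7444) + e^(−3.7553) = 0.72717 + 0.17475 + 0.023393 = 0.92531.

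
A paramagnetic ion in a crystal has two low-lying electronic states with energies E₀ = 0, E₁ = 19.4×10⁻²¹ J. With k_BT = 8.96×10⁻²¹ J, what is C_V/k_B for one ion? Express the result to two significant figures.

0.43

Eᵢ/kT = 0, 2.165.
Z = Σ e^(−Eᵢ/kT) = e^(−0) + e^(−2.165) = 1.000 + 0.1147 = 1.115.
⟨E⟩ = 1.996, ⟨E²⟩ = 38.72.
C_V/k_B = (⟨E²⟩ − ⟨E⟩²)/(kT)² = (38.72 − 3.984)/80.28 = 0.43.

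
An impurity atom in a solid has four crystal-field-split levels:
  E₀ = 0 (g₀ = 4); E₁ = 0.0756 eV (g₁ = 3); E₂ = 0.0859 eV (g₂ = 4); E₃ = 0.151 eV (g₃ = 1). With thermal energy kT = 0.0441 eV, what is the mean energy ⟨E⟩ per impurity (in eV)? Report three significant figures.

0.0184 eV

Eᵢ/kT = 0, 1.7143, 1.9478, 3.4240.
Z = Σ gᵢe^(−Eᵢ/kT) = 4·e^(−0) + 3·e^(−1.7143) + 4·e^(−1.9478) + 1·e^(−3.4240) = 4.0000 + 0.54027 + 0.57035 + 0.032582 = 5.1432.
⟨E⟩ = Σ Eᵢ gᵢe^(−Eᵢ/kT) / Z = (0·4.0000 + 0.0756·0.54027 + 0.0859·0.57035 + 0.151·0.032582) / 5.1432 = 0.0184 eV.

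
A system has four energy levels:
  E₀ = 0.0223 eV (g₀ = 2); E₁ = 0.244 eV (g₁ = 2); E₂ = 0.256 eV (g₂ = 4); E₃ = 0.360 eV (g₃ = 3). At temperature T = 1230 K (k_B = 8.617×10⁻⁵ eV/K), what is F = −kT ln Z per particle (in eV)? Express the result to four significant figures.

-0.08728 eV

k_BT = 8.617×10⁻⁵ × 1230 K = 0.105989 eV.
Eᵢ/kT = 0.210399, 2.30213, 2.41534, 3.39658.
Z = Σ gᵢe^(−Eᵢ/kT) = 2·e^(−0.210399) + 2·e^(−2.30213) + 4·e^(−2.41534) + 3·e^(−3.39658) = 1.62052 + 0.200091 + 0.357348 + 0.100463 = 2.27842.
F = −kT ln Z = −0.105989 × ln(2.27842) = −0.105989 × 0.823482 = -0.08728 eV.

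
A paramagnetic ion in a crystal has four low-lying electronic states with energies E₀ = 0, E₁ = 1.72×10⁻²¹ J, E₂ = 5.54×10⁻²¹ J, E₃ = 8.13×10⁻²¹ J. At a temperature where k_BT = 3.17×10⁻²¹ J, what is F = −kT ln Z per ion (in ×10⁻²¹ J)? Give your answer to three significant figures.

-1.92 ×10⁻²¹ J

Eᵢ/kT = 0, 0.54259, 1.7476, 2.5647.
Z = Σ e^(−Eᵢ/kT) = e^(−0) + e^(−0.54259) + e^(−1.7476) + e^(−2.5647) = 1.0000 + 0.58124 + 0.17419 + 0.076942 = 1.8324.
F = −kT ln Z = −3.17 × ln(1.8324) = −3.17 × 0.60563 = -1.92 ×10⁻²¹ J.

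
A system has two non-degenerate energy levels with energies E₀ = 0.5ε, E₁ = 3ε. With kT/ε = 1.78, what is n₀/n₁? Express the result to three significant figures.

n₀/n₁ = exp[−(E₀−E₁)/kT] = exp(−(-2.5ε)/(1.78ε)) = exp(1.4045) = 4.07.

4.07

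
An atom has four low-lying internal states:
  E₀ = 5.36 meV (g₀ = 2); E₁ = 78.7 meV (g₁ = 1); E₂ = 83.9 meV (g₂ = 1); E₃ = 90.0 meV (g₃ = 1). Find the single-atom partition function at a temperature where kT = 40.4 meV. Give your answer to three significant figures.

Eᵢ/kT = 0.13267, 1.9480, 2.0767, 2.2277.
Z = Σ gᵢe^(−Eᵢ/kT) = 2·e^(−0.13267) + 1·e^(−1.9480) + 1·e^(−2.0767) + 1·e^(−2.2277) = 1.7515 + 0.14256 + 0.12534 + 0.10778 = 2.1272.

Z = 2.13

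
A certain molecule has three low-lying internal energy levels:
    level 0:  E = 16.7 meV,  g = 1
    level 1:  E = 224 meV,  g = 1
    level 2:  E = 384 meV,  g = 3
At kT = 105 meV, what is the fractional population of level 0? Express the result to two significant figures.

Eᵢ/kT = 0.1590, 2.133, 3.657.
Z = Σ gᵢe^(−Eᵢ/kT) = 1·e^(−0.1590) + 1·e^(−2.133) + 3·e^(−3.657) = 0.8530 + 0.1185 + 0.07743 = 1.049.
P₀ = g₀ e^(−E₀/kT) / Z = 0.8530/1.049 = 0.81.

0.81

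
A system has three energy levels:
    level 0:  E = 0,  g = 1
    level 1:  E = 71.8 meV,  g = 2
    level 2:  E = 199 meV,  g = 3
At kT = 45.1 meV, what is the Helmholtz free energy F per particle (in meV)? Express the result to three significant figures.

-16.6 meV

Eᵢ/kT = 0, 1.5920, 4.4124.
Z = Σ gᵢe^(−Eᵢ/kT) = 1·e^(−0) + 2·e^(−1.5920) + 3·e^(−4.4124) = 1.0000 + 0.40704 + 0.036378 = 1.4434.
F = −kT ln Z = −45.1 × ln(1.4434) = −45.1 × 0.36700 = -16.6 meV.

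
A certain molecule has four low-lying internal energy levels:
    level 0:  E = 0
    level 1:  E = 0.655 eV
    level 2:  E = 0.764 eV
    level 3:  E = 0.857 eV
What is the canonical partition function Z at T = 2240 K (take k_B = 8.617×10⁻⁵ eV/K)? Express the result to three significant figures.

k_BT = 8.617×10⁻⁵ × 2240 K = 0.19302 eV.
Eᵢ/kT = 0, 3.3934, 3.9581, 4.4400.
Z = Σ e^(−Eᵢ/kT) = e^(−0) + e^(−3.3934) + e^(−3.9581) + e^(−4.4400) = 1.0000 + 0.033594 + 0.019099 + 0.011796 = 1.0645.

Z = 1.06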